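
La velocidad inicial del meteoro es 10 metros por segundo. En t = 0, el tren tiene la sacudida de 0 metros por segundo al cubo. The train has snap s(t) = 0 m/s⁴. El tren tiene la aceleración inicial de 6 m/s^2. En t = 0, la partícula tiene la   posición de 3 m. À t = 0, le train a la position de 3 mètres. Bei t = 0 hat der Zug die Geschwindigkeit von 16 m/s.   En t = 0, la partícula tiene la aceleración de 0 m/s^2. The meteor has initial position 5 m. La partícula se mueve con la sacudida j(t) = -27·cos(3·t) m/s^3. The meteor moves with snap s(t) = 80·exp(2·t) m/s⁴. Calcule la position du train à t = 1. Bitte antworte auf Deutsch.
Ausgehend von dem Snap s(t) = 0, nehmen wir 4 Stammfunktionen. Das Integral von dem Snap, mit j(0) = 0, ergibt den Ruck: j(t) = 0. Das Integral von dem Ruck, mit a(0) = 6, ergibt die Beschleunigung: a(t) = 6. Die Stammfunktion von der Beschleunigung, mit v(0) = 16, ergibt die Geschwindigkeit: v(t) = 6·t + 16. Mit ∫v(t)dt und Anwendung von x(0) = 3, finden wir x(t) = 3·t^2 + 16·t + 3. Aus der Gleichung für die Position x(t) = 3·t^2 + 16·t + 3, setzen wir t = 1 ein und erhalten x = 22.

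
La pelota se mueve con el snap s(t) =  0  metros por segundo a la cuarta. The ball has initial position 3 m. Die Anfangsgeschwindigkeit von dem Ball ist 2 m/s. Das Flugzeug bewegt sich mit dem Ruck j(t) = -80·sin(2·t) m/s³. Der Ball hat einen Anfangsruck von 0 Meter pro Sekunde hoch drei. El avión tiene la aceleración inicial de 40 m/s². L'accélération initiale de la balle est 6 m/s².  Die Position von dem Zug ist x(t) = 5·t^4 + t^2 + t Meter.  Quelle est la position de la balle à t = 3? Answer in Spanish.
Necesitamos integrar nuestra ecuación del snap s(t) = 0 4 veces. Integrando el snap y usando la condición inicial j(0) = 0, obtenemos j(t) = 0. Tomando ∫j(t)dt y aplicando a(0) = 6, encontramos a(t) = 6. La antiderivada de la aceleración, con v(0) = 2, da la velocidad: v(t) = 6·t + 2. La antiderivada de la velocidad es la posición. Usando x(0) = 3, obtenemos x(t) = 3·t^2 + 2·t + 3. Tenemos la posición x(t) = 3·t^2 + 2·t + 3. Sustituyendo t = 3: x(3) = 36.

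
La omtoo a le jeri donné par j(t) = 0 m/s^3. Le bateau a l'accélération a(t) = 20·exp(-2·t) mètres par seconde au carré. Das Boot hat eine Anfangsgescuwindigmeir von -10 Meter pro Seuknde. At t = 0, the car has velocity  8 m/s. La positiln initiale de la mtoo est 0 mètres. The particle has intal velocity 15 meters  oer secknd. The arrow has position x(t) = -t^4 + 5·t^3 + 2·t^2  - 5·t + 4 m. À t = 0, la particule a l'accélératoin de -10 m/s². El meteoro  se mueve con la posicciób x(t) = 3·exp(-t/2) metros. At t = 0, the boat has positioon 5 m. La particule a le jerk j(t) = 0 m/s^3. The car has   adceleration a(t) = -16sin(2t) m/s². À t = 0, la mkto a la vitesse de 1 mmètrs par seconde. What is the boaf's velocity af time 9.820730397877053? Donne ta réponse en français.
En partant de l'accélération a(t) = 20·exp(-2·t), nous prenons 1 intégrale. En prenant ∫a(t)dt et en appliquant v(0) = -10, nous trouvons v(t) = -10·exp(-2·t). Nous avons la vitesse v(t) = -10·exp(-2·t). En substituant t = 9.820730397877053: v(9.820730397877053) = -2.94999961897972E-8.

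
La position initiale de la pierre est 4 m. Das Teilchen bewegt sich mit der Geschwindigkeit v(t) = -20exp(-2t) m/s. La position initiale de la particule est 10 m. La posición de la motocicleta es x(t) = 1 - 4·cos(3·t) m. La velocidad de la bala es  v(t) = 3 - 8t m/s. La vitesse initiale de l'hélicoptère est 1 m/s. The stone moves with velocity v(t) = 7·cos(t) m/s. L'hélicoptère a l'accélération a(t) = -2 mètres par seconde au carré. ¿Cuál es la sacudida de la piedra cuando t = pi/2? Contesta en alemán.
Um dies zu lösen, müssen wir 2 Ableitungen unserer Gleichung für die Geschwindigkeit v(t) = 7·cos(t) nehmen. Durch Ableiten von der Geschwindigkeit erhalten wir die Beschleunigung: a(t) = -7·sin(t). Die Ableitung von der Beschleunigung ergibt den Ruck: j(t) = -7·cos(t). Aus der Gleichung für den Ruck j(t) = -7·cos(t), setzen wir t = pi/2 ein und erhalten j = 0.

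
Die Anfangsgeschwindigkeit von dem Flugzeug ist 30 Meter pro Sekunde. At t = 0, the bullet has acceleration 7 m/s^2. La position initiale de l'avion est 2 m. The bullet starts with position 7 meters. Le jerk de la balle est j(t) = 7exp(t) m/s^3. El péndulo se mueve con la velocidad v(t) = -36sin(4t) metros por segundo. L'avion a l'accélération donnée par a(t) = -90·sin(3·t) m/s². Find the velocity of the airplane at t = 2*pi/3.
To find the answer, we compute 1 antiderivative of a(t) = -90·sin(3·t). Finding the antiderivative of a(t) and using v(0) = 30: v(t) = 30·cos(3·t). Using v(t) = 30·cos(3·t) and substituting t = 2*pi/3, we find v = 30.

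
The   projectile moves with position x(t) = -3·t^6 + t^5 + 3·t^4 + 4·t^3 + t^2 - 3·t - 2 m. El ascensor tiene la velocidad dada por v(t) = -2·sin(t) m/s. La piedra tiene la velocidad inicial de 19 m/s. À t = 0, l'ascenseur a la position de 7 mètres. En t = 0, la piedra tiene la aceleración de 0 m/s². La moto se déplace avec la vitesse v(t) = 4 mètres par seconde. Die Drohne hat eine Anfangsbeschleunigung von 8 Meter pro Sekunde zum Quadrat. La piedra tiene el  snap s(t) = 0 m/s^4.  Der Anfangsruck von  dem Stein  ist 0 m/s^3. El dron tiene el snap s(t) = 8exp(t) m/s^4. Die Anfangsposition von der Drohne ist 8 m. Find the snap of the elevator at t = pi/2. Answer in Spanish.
Debemos derivar nuestra ecuación de la velocidad v(t) = -2·sin(t) 3 veces. La derivada de la velocidad da la aceleración: a(t) = -2·cos(t). Tomando d/dt de a(t), encontramos j(t) = 2·sin(t). Derivando la sacudida, obtenemos el snap: s(t) = 2·cos(t). Tenemos el snap s(t) = 2·cos(t). Sustituyendo t = pi/2: s(pi/2) = 0.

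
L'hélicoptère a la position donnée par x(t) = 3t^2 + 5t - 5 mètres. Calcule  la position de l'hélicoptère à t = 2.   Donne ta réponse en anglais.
We have position x(t) = 3·t^2 + 5·t - 5. Substituting t = 2: x(2) = 17.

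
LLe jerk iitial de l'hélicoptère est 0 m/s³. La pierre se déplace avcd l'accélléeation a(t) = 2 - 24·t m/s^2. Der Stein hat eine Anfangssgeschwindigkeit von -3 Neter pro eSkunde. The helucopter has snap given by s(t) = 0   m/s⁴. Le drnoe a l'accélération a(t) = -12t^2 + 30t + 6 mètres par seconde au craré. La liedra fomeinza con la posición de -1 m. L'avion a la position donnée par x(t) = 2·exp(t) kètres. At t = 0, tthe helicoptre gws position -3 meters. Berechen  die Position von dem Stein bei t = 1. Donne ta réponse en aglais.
To solve this, we need to take 2 integrals of our acceleration equation a(t) = 2 - 24·t. Taking ∫a(t)dt and applying v(0) = -3, we find v(t) = -12·t^2 + 2·t - 3. Taking ∫v(t)dt and applying x(0) = -1, we find x(t) = -4·t^3 + t^2 - 3·t - 1. Using x(t) = -4·t^3 + t^2 - 3·t - 1 and substituting t = 1, we find x = -7.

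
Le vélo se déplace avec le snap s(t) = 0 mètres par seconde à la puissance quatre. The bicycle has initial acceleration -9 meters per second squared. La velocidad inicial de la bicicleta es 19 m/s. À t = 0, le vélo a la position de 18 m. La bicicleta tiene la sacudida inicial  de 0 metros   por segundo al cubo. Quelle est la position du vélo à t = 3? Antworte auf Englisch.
Starting from snap s(t) = 0, we take 4 antiderivatives. The antiderivative of snap, with j(0) = 0, gives jerk: j(t) = 0. The integral of jerk, with a(0) = -9, gives acceleration: a(t) = -9. Finding the integral of a(t) and using v(0) = 19: v(t) = 19 - 9·t. Finding the antiderivative of v(t) and using x(0) = 18: x(t) = -9·t^2/2 + 19·t + 18. Using x(t) = -9·t^2/2 + 19·t + 18 and substituting t = 3, we find x = 69/2.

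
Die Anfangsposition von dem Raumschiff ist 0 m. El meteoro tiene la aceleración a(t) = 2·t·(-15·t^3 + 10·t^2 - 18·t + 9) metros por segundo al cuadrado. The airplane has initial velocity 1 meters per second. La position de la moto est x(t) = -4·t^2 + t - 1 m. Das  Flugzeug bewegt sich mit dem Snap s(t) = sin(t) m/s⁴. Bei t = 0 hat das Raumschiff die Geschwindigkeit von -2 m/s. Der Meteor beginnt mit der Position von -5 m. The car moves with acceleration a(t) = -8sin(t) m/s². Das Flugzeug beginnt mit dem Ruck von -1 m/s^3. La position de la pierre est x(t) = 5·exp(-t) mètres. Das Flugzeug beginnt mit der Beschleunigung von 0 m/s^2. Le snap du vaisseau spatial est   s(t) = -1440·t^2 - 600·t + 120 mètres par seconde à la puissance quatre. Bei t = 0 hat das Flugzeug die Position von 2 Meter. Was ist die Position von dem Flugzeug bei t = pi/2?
Um dies zu lösen, müssen wir 4 Integrale unserer Gleichung für den Snap s(t) = sin(t) finden. Mit ∫s(t)dt und Anwendung von j(0) = -1, finden wir j(t) = -cos(t). Mit ∫j(t)dt und Anwendung von a(0) = 0, finden wir a(t) = -sin(t). Durch Integration von der Beschleunigung und Verwendung der Anfangsbedingung v(0) = 1, erhalten wir v(t) = cos(t). Die Stammfunktion von der Geschwindigkeit ist die Position. Mit x(0) = 2 erhalten wir x(t) = sin(t) + 2. Mit x(t) = sin(t) + 2 und Einsetzen von t = pi/2, finden wir x = 3.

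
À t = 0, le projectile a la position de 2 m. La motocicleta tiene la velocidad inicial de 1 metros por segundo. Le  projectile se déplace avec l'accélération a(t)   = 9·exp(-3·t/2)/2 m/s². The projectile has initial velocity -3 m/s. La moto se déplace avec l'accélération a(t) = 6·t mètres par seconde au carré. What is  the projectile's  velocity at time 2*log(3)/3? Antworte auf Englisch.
We need to integrate our acceleration equation a(t) = 9·exp(-3·t/2)/2 1 time. Integrating acceleration and using the initial condition v(0) = -3, we get v(t) = -3·exp(-3·t/2). Using v(t) = -3·exp(-3·t/2) and substituting t = 2*log(3)/3, we find v = -1.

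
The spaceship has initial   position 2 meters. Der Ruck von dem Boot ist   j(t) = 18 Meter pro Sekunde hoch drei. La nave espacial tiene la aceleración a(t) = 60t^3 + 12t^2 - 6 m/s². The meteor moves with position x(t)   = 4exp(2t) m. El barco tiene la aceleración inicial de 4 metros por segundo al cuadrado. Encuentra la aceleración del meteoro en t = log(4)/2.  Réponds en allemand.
Um dies zu lösen, müssen wir 2 Ableitungen unserer Gleichung für die Position x(t) = 4·exp(2·t) nehmen. Durch Ableiten von der Position erhalten wir die Geschwindigkeit: v(t) = 8·exp(2·t). Mit d/dt von v(t) finden wir a(t) = 16·exp(2·t). Wir haben die Beschleunigung a(t) = 16·exp(2·t). Durch Einsetzen von t = log(4)/2: a(log(4)/2) = 64.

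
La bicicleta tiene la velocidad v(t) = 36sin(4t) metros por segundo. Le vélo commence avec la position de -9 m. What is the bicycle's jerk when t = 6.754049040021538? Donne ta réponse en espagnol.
Para resolver esto, necesitamos tomar 2 derivadas de nuestra ecuación de la velocidad v(t) = 36·sin(4·t). Derivando la velocidad, obtenemos la aceleración: a(t) = 144·cos(4·t). La derivada de la aceleración da la sacudida: j(t) = -576·sin(4·t). Tenemos la sacudida j(t) = -576·sin(4·t). Sustituyendo t = 6.754049040021538: j(6.754049040021538) = -548.075044757108.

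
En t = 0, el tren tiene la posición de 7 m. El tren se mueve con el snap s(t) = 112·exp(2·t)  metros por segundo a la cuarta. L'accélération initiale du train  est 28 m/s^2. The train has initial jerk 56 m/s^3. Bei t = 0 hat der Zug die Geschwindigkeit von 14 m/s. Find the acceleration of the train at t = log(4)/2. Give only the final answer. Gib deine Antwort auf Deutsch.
Bei t = log(4)/2, a = 112.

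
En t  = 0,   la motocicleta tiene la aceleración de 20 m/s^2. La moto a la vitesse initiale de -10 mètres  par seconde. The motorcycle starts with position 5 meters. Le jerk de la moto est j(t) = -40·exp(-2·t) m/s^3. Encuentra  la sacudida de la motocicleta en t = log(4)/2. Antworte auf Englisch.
We have jerk j(t) = -40·exp(-2·t). Substituting t = log(4)/2: j(log(4)/2) = -10.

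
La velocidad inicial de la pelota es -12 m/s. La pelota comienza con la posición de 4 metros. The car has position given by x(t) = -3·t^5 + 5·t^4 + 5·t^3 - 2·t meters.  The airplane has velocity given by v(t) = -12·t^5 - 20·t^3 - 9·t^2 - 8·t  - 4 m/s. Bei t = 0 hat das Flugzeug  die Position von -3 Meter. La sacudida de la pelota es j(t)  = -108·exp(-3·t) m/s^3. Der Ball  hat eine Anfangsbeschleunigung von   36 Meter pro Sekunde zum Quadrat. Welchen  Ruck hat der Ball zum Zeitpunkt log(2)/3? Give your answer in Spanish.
De la ecuación de la sacudida j(t) = -108·exp(-3·t), sustituimos t = log(2)/3 para obtener j = -54.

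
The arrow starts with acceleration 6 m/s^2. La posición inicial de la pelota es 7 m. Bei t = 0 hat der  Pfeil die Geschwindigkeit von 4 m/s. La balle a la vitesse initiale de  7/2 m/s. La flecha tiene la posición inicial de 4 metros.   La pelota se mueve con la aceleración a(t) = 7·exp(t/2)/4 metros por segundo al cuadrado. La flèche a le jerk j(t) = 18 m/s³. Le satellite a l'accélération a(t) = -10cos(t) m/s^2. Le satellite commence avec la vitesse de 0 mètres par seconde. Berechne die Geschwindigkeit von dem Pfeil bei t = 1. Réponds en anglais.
To find the answer, we compute 2 integrals of j(t) = 18. Integrating jerk and using the initial condition a(0) = 6, we get a(t) = 18·t + 6. Integrating acceleration and using the initial condition v(0) = 4, we get v(t) = 9·t^2 + 6·t + 4. We have velocity v(t) = 9·t^2 + 6·t + 4. Substituting t = 1: v(1) = 19.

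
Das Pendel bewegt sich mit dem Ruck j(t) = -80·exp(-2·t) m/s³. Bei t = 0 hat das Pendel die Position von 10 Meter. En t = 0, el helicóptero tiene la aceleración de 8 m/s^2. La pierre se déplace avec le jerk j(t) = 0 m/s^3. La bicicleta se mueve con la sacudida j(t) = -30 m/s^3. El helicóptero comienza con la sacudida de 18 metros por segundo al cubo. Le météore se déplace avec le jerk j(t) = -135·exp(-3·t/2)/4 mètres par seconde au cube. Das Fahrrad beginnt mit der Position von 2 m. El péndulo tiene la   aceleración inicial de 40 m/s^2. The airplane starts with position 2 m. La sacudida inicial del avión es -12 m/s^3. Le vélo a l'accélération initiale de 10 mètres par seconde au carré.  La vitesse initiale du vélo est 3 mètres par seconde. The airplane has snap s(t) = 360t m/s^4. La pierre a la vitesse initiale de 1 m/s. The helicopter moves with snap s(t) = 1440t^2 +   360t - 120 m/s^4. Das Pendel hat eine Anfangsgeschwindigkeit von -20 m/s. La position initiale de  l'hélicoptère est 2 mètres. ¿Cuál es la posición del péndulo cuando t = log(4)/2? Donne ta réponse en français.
Pour résoudre ceci, nous devons prendre 3 intégrales de notre équation du jerk j(t) = -80·exp(-2·t). La primitive du jerk, avec a(0) = 40, donne l'accélération: a(t) = 40·exp(-2·t). En prenant ∫a(t)dt et en appliquant v(0) = -20, nous trouvons v(t) = -20·exp(-2·t). L'intégrale de la vitesse, avec x(0) = 10, donne la position: x(t) = 10·exp(-2·t). En utilisant x(t) = 10·exp(-2·t) et en substituant t = log(4)/2, nous trouvons x = 5/2.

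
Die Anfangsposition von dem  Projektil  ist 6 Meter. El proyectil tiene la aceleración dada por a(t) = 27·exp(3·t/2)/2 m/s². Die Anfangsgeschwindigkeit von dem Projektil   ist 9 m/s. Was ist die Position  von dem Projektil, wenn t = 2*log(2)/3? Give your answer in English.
To solve this, we need to take 2 antiderivatives of our acceleration equation a(t) = 27·exp(3·t/2)/2. Taking ∫a(t)dt and applying v(0) = 9, we find v(t) = 9·exp(3·t/2). The antiderivative of velocity is position. Using x(0) = 6, we get x(t) = 6·exp(3·t/2). We have position x(t) = 6·exp(3·t/2). Substituting t = 2*log(2)/3: x(2*log(2)/3) = 12.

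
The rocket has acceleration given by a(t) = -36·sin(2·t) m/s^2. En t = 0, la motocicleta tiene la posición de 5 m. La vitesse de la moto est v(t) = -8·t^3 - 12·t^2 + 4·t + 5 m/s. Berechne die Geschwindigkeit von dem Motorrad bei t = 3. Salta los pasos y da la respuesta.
Bei t = 3, v = -307.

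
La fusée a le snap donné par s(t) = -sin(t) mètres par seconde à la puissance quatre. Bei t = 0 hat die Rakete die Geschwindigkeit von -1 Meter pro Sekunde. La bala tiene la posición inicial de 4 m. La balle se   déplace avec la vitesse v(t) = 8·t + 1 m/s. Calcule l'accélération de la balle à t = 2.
Pour résoudre ceci, nous devons prendre 1 dérivée de notre équation de la vitesse v(t) = 8·t + 1. En dérivant la vitesse, nous obtenons l'accélération: a(t) = 8. En utilisant a(t) = 8 et en substituant t = 2, nous trouvons a = 8.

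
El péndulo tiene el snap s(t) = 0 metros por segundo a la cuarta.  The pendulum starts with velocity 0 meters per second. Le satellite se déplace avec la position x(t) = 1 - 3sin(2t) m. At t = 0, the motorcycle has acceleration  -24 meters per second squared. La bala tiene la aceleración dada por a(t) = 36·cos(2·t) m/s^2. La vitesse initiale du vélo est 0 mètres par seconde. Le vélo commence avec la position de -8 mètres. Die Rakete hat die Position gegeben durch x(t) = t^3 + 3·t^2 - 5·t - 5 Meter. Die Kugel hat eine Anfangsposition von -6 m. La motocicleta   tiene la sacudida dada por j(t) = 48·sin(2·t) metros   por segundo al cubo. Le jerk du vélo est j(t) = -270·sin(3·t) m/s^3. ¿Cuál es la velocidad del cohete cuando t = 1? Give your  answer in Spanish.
Para resolver esto, necesitamos tomar 1 derivada de nuestra ecuación de la posición x(t) = t^3 + 3·t^2 - 5·t - 5. Tomando d/dt de x(t), encontramos v(t) = 3·t^2 + 6·t - 5. Usando v(t) = 3·t^2 + 6·t - 5 y sustituyendo t = 1, encontramos v = 4.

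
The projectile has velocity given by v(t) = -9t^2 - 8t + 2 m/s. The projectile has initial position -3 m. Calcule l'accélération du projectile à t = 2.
Nous devons dériver notre équation de la vitesse v(t) = -9·t^2 - 8·t + 2 1 fois. La dérivée de la vitesse donne l'accélération: a(t) = -18·t - 8. Nous avons l'accélération a(t) = -18·t - 8. En substituant t = 2: a(2) = -44.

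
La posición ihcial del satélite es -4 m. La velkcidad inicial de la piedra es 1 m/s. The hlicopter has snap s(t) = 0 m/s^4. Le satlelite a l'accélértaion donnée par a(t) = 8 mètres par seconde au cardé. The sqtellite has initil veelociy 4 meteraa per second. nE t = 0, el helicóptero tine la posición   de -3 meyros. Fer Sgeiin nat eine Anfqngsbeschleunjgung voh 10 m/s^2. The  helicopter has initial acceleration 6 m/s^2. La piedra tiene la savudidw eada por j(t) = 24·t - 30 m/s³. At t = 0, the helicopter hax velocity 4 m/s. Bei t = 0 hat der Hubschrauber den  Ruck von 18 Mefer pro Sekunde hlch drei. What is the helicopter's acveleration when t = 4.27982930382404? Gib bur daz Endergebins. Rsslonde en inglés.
The acceleration at t = 4.27982930382404 is a = 83.0369274688327.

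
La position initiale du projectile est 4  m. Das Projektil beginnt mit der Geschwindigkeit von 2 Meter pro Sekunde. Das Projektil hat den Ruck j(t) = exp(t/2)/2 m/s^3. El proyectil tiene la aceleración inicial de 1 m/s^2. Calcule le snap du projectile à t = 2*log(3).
En partant du jerk j(t) = exp(t/2)/2, nous prenons 1 dérivée. En prenant d/dt de j(t), nous trouvons s(t) = exp(t/2)/4. Nous avons le snap s(t) = exp(t/2)/4. En substituant t = 2*log(3): s(2*log(3)) = 3/4.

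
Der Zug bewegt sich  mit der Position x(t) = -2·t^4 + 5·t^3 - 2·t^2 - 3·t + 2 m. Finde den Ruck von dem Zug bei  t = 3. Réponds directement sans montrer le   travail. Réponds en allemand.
Der Ruck bei t = 3 ist j = -114.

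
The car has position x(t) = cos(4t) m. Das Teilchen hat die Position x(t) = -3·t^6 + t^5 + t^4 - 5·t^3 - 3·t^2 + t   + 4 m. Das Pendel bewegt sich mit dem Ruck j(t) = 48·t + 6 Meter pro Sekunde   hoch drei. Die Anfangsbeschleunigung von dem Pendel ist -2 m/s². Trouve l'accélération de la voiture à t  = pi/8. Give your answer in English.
We must differentiate our position equation x(t) = cos(4·t) 2 times. The derivative of position gives velocity: v(t) = -4·sin(4·t). The derivative of velocity gives acceleration: a(t) = -16·cos(4·t). We have acceleration a(t) = -16·cos(4·t). Substituting t = pi/8: a(pi/8) = 0.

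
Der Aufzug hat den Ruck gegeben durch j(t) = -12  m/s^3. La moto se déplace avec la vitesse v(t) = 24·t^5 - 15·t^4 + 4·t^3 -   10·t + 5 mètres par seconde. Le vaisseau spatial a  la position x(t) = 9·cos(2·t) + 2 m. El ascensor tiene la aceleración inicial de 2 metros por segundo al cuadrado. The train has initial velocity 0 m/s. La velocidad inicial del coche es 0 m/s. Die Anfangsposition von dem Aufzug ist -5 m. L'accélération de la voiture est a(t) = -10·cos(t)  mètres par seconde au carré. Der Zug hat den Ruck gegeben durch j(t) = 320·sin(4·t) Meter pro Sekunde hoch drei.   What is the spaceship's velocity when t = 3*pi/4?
To solve this, we need to take 1 derivative of our position equation x(t) = 9·cos(2·t) + 2. The derivative of position gives velocity: v(t) = -18·sin(2·t). We have velocity v(t) = -18·sin(2·t). Substituting t = 3*pi/4: v(3*pi/4) = 18.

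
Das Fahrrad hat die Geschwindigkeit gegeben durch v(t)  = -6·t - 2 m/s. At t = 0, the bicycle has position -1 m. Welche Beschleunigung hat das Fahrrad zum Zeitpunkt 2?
Wir müssen unsere Gleichung für die Geschwindigkeit v(t) = -6·t - 2 1-mal ableiten. Die Ableitung von der Geschwindigkeit ergibt die Beschleunigung: a(t) = -6. Wir haben die Beschleunigung a(t) = -6. Durch Einsetzen von t = 2: a(2) = -6.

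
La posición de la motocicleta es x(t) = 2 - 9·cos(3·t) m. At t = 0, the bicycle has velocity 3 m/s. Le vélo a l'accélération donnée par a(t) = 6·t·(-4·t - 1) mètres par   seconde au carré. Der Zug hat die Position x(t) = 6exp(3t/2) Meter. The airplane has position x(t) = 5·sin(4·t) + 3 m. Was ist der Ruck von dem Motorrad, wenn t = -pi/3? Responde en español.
Partiendo de la posición x(t) = 2 - 9·cos(3·t), tomamos 3 derivadas. La derivada de la posición da la velocidad: v(t) = 27·sin(3·t). Derivando la velocidad, obtenemos la aceleración: a(t) = 81·cos(3·t). La derivada de la aceleración da la sacudida: j(t) = -243·sin(3·t). Tenemos la sacudida j(t) = -243·sin(3·t). Sustituyendo t = -pi/3: j(-pi/3) = 0.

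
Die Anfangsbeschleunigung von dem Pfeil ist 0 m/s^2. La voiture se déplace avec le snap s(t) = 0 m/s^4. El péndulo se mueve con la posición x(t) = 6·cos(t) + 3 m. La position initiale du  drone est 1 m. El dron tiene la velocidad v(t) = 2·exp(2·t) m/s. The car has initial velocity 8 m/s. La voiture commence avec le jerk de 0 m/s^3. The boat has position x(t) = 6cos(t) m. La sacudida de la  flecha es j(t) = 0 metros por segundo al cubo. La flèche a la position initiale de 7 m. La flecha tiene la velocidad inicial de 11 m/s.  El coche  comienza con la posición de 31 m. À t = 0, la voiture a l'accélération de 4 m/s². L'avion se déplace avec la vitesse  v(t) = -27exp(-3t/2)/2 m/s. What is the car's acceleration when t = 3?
To solve this, we need to take 2 integrals of our snap equation s(t) = 0. Finding the antiderivative of s(t) and using j(0) = 0: j(t) = 0. Integrating jerk and using the initial condition a(0) = 4, we get a(t) = 4. From the given acceleration equation a(t) = 4, we substitute t = 3 to get a = 4.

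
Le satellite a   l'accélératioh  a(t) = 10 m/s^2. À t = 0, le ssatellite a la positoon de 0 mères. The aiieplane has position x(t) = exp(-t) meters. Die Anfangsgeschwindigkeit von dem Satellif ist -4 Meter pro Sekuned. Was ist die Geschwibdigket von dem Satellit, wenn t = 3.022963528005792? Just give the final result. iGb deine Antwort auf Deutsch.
Die Antwort ist 26.2296352800579.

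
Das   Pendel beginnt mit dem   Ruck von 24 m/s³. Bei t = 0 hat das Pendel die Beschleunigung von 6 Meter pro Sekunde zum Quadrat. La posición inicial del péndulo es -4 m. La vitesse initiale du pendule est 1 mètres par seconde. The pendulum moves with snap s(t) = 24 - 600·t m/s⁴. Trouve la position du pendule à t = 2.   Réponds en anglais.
To find the answer, we compute 4 antiderivatives of s(t) = 24 - 600·t. Integrating snap and using the initial condition j(0) = 24, we get j(t) = -300·t^2 + 24·t + 24. The integral of jerk is acceleration. Using a(0) = 6, we get a(t) = -100·t^3 + 12·t^2 + 24·t + 6. The antiderivative of acceleration, with v(0) = 1, gives velocity: v(t) = -25·t^4 + 4·t^3 + 12·t^2 + 6·t + 1. Integrating velocity and using the initial condition x(0) = -4, we get x(t) = -5·t^5 + t^4 + 4·t^3 + 3·t^2 + t - 4. From the given position equation x(t) = -5·t^5 + t^4 + 4·t^3 + 3·t^2 + t - 4, we substitute t = 2 to get x = -102.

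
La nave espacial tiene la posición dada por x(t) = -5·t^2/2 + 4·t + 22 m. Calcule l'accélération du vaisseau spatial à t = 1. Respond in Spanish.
Para resolver esto, necesitamos tomar 2 derivadas de nuestra ecuación de la posición x(t) = -5·t^2/2 + 4·t + 22. La derivada de la posición da la velocidad: v(t) = 4 - 5·t. Derivando la velocidad, obtenemos la aceleración: a(t) = -5. Tenemos la aceleración a(t) = -5. Sustituyendo t = 1: a(1) = -5.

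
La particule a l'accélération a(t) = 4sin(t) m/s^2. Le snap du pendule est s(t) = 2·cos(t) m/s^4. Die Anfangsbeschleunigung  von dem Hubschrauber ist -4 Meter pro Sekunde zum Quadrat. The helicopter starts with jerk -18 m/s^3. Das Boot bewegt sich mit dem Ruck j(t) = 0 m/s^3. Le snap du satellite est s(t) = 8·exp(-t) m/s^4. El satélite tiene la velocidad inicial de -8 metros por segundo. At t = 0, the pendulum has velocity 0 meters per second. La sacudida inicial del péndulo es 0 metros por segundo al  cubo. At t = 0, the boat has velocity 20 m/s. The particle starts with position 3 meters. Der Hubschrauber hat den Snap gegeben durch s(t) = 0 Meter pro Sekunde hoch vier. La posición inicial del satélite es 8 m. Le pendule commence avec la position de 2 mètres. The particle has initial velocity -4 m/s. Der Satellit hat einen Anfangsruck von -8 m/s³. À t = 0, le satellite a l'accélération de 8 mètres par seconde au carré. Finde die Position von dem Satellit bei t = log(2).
Wir müssen unsere Gleichung für den Snap s(t) = 8·exp(-t) 4-mal integrieren. Die Stammfunktion von dem Snap ist der Ruck. Mit j(0) = -8 erhalten wir j(t) = -8·exp(-t). Durch Integration von dem Ruck und Verwendung der Anfangsbedingung a(0) = 8, erhalten wir a(t) = 8·exp(-t). Die Stammfunktion von der Beschleunigung, mit v(0) = -8, ergibt die Geschwindigkeit: v(t) = -8·exp(-t). Mit ∫v(t)dt und Anwendung von x(0) = 8, finden wir x(t) = 8·exp(-t). Aus der Gleichung für die Position x(t) = 8·exp(-t), setzen wir t = log(2) ein und erhalten x = 4.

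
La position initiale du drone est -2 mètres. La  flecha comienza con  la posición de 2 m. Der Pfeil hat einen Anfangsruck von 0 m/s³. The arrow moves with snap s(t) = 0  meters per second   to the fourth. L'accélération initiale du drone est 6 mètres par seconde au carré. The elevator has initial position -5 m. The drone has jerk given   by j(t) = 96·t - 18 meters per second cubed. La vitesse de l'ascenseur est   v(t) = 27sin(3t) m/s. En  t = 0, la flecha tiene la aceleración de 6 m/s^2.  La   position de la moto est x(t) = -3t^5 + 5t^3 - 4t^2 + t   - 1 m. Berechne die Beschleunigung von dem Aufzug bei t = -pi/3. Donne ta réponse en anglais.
We must differentiate our velocity equation v(t) = 27·sin(3·t) 1 time. Differentiating velocity, we get acceleration: a(t) = 81·cos(3·t). Using a(t) = 81·cos(3·t) and substituting t = -pi/3, we find a = -81.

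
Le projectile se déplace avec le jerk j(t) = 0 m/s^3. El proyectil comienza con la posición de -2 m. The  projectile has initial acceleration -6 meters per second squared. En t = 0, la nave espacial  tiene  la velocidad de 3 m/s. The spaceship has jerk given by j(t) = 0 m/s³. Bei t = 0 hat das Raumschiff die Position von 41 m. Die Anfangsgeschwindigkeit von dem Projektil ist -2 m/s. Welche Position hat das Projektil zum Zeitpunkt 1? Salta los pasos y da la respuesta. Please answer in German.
x(1) = -7.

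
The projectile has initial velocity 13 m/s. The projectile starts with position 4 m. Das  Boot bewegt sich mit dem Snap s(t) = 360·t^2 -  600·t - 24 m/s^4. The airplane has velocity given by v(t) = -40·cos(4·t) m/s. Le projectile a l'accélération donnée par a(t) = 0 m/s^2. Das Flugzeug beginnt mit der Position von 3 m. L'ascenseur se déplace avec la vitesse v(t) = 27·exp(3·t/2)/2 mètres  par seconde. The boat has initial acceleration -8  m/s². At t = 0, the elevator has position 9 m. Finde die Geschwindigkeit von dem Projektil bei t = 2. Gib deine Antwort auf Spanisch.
Necesitamos integrar nuestra ecuación de la aceleración a(t) = 0 1 vez. La antiderivada de la aceleración, con v(0) = 13, da la velocidad: v(t) = 13. Usando v(t) = 13 y sustituyendo t = 2, encontramos v = 13.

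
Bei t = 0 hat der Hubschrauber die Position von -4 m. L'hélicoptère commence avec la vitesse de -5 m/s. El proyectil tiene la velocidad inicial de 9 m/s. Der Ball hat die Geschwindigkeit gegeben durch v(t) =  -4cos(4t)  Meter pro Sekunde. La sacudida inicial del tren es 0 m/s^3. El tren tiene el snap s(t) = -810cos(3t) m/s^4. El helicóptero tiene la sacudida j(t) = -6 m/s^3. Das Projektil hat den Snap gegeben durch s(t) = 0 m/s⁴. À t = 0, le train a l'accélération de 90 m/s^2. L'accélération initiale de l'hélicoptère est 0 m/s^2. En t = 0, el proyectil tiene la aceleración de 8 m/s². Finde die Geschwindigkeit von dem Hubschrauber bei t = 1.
Wir müssen unsere Gleichung für den Ruck j(t) = -6 2-mal integrieren. Durch Integration von dem Ruck und Verwendung der Anfangsbedingung a(0) = 0, erhalten wir a(t) = -6·t. Die Stammfunktion von der Beschleunigung, mit v(0) = -5, ergibt die Geschwindigkeit: v(t) = -3·t^2 - 5. Wir haben die Geschwindigkeit v(t) = -3·t^2 - 5. Durch Einsetzen von t = 1: v(1) = -8.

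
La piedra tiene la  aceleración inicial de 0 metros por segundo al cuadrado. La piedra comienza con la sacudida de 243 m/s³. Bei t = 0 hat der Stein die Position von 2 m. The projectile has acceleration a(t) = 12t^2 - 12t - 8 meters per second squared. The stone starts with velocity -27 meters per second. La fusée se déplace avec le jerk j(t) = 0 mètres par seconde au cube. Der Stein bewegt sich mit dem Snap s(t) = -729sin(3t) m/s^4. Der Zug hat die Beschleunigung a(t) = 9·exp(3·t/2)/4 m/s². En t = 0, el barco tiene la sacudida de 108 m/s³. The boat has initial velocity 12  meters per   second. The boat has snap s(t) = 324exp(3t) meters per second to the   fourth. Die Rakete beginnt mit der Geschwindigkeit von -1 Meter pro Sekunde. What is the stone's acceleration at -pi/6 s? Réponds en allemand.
Wir müssen unsere Gleichung für den Snap s(t) = -729·sin(3·t) 2-mal integrieren. Das Integral von dem Snap ist der Ruck. Mit j(0) = 243 erhalten wir j(t) = 243·cos(3·t). Das Integral von dem Ruck, mit a(0) = 0, ergibt die Beschleunigung: a(t) = 81·sin(3·t). Wir haben die Beschleunigung a(t) = 81·sin(3·t). Durch Einsetzen von t = -pi/6: a(-pi/6) = -81.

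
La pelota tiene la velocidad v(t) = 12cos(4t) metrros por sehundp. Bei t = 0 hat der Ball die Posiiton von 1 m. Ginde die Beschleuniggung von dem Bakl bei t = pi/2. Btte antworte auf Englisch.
We must differentiate our velocity equation v(t) = 12·cos(4·t) 1 time. Differentiating velocity, we get acceleration: a(t) = -48·sin(4·t). We have acceleration a(t) = -48·sin(4·t). Substituting t = pi/2: a(pi/2) = 0.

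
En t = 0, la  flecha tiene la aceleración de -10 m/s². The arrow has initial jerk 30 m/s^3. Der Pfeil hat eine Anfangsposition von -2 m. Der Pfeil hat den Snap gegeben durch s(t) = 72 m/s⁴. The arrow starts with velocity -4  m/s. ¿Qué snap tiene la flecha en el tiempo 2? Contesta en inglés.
We have snap s(t) = 72. Substituting t = 2: s(2) = 72.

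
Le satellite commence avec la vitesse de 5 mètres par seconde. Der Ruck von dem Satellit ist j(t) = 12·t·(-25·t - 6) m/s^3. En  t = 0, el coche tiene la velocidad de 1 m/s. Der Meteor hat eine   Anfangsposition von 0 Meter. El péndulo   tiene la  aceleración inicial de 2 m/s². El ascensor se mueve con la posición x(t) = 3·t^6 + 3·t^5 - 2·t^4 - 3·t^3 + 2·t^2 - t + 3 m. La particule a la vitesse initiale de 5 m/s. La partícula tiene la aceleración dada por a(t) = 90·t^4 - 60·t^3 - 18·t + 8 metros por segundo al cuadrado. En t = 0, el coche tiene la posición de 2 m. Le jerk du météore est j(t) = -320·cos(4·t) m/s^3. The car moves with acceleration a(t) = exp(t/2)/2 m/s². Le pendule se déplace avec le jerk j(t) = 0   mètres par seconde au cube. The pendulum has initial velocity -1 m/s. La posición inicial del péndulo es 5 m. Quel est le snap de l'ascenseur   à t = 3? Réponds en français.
Pour résoudre ceci, nous devons prendre 4 dérivées de notre équation de la position x(t) = 3·t^6 + 3·t^5 - 2·t^4 - 3·t^3 + 2·t^2 - t + 3. En dérivant la position, nous obtenons la vitesse: v(t) = 18·t^5 + 15·t^4 - 8·t^3 - 9·t^2 + 4·t - 1. En dérivant la vitesse, nous obtenons l'accélération: a(t) = 90·t^4 + 60·t^3 - 24·t^2 - 18·t + 4. La dérivée de l'accélération donne le jerk: j(t) = 360·t^3 + 180·t^2 - 48·t - 18. En dérivant le jerk, nous obtenons le snap: s(t) = 1080·t^2 + 360·t - 48. De l'équation du snap s(t) = 1080·t^2 + 360·t - 48, nous substituons t = 3 pour obtenir s = 10752.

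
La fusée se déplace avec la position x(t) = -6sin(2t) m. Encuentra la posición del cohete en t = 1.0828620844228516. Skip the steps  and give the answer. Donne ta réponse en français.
x(1.0828620844228516) = -4.96913365107477.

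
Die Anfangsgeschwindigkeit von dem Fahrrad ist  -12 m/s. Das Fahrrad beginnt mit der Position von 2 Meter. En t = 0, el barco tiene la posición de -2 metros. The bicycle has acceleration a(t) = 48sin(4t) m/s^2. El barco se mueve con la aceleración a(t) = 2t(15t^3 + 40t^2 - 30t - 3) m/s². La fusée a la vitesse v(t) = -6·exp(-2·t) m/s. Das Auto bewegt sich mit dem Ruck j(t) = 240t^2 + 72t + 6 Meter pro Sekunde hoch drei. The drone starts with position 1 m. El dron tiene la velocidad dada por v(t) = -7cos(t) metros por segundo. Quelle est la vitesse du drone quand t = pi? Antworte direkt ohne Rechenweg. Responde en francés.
v(pi) = 7.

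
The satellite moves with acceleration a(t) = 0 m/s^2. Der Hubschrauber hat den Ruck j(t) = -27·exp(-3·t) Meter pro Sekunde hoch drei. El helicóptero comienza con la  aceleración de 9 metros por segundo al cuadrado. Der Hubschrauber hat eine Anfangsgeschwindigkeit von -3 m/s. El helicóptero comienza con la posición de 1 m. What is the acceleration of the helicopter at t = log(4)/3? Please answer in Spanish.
Debemos encontrar la antiderivada de nuestra ecuación de la sacudida j(t) = -27·exp(-3·t) 1 vez. Tomando ∫j(t)dt y aplicando a(0) = 9, encontramos a(t) = 9·exp(-3·t). Tenemos la aceleración a(t) = 9·exp(-3·t). Sustituyendo t = log(4)/3: a(log(4)/3) = 9/4.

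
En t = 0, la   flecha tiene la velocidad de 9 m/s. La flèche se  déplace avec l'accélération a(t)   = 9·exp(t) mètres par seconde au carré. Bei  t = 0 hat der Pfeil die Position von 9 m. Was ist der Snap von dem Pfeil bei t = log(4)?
Ausgehend von der Beschleunigung a(t) = 9·exp(t), nehmen wir 2 Ableitungen. Mit d/dt von a(t) finden wir j(t) = 9·exp(t). Mit d/dt von j(t) finden wir s(t) = 9·exp(t). Wir haben den Snap s(t) = 9·exp(t). Durch Einsetzen von t = log(4): s(log(4)) = 36.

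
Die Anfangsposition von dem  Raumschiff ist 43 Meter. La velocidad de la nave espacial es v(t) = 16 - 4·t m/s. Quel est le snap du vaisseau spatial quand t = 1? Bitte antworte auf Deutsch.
Wir müssen unsere Gleichung für die Geschwindigkeit v(t) = 16 - 4·t 3-mal ableiten. Durch Ableiten von der Geschwindigkeit erhalten wir die Beschleunigung: a(t) = -4. Durch Ableiten von der Beschleunigung erhalten wir den Ruck: j(t) = 0. Die Ableitung von dem Ruck ergibt den Snap: s(t) = 0. Mit s(t) = 0 und Einsetzen von t = 1, finden wir s = 0.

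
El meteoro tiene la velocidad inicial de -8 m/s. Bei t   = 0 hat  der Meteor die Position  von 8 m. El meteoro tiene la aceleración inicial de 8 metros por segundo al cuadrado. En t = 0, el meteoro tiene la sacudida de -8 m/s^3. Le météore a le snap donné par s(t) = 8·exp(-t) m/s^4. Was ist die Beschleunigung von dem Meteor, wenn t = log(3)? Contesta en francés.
En partant du snap s(t) = 8·exp(-t), nous prenons 2 intégrales. La primitive du snap, avec j(0) = -8, donne le jerk: j(t) = -8·exp(-t). En intégrant le jerk et en utilisant la condition initiale a(0) = 8, nous obtenons a(t) = 8·exp(-t). En utilisant a(t) = 8·exp(-t) et en substituant t = log(3), nous trouvons a = 8/3.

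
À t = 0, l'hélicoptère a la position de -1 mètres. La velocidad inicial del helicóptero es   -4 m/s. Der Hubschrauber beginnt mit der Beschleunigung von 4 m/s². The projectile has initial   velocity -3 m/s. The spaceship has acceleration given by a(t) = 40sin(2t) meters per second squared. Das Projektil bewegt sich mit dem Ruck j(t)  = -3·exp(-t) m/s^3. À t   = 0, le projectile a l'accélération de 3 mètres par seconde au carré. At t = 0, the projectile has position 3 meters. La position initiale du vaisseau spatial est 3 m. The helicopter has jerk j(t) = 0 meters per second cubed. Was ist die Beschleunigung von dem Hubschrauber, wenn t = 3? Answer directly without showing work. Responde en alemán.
Die Beschleunigung bei t = 3 ist a = 4.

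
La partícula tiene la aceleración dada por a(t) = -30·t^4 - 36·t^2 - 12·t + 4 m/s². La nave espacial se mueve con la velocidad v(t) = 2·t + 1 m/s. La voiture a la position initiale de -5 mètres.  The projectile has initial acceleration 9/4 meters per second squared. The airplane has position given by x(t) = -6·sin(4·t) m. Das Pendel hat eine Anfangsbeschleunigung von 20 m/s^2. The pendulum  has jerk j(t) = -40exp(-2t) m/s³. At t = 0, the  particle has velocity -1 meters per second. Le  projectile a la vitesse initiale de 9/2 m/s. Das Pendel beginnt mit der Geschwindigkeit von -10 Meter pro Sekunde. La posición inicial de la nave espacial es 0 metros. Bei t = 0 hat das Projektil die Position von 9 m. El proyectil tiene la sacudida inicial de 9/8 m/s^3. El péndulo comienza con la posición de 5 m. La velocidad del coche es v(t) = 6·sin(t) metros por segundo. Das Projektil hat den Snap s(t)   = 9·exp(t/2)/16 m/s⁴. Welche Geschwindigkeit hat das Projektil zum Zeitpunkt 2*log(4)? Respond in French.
En partant du snap s(t) = 9·exp(t/2)/16, nous prenons 3 intégrales. En prenant ∫s(t)dt et en appliquant j(0) = 9/8, nous trouvons j(t) = 9·exp(t/2)/8. En prenant ∫j(t)dt et en appliquant a(0) = 9/4, nous trouvons a(t) = 9·exp(t/2)/4. En intégrant l'accélération et en utilisant la condition initiale v(0) = 9/2, nous obtenons v(t) = 9·exp(t/2)/2. De l'équation de la vitesse v(t) = 9·exp(t/2)/2, nous substituons t = 2*log(4) pour obtenir v = 18.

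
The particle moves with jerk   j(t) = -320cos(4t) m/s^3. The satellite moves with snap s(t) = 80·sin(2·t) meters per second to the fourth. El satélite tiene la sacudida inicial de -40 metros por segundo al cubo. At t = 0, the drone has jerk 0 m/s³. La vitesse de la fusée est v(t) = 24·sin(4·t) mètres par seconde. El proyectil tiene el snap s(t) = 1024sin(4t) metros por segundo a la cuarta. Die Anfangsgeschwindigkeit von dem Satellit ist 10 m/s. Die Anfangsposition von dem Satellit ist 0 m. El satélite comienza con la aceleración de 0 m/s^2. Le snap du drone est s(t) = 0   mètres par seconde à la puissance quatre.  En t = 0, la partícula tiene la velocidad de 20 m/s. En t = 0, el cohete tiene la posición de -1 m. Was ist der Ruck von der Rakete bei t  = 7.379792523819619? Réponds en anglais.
We must differentiate our velocity equation v(t) = 24·sin(4·t) 2 times. The derivative of velocity gives acceleration: a(t) = 96·cos(4·t). Taking d/dt of a(t), we find j(t) = -384·sin(4·t). Using j(t) = -384·sin(4·t) and substituting t = 7.379792523819619, we find j = 363.779987290112.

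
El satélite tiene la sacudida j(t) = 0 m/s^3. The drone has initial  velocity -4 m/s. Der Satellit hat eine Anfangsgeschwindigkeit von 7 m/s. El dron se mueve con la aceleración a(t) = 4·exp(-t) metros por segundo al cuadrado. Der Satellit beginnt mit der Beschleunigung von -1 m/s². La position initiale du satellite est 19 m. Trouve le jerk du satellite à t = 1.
Nous avons le jerk j(t) = 0. En substituant t = 1: j(1) = 0.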